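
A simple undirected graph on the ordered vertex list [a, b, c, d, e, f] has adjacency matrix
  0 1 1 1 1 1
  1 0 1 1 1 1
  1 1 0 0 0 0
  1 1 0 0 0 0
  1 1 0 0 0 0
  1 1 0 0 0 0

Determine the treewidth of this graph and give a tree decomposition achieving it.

Every bag has size at most 3, so the width is 3 − 1 = 2 and tw(G) ≤ 2. On the other hand G contains the 3-clique {a, b, d}. A clique must lie in a single bag of any decomposition, so no decomposition can have width below 2. Hence tw(G) = 2 exactly.

Treewidth 2.
One optimal decomposition is:
Bags: B1 = {a, b, c}  B2 = {a, b, e}  B3 = {a, b, d}  B4 = {a, b, f}
Tree: B1–B2, B1–B3, B3–B4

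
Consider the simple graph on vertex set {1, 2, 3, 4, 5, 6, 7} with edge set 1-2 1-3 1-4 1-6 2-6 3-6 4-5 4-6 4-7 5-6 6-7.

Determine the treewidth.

2

A width-2 tree decomposition is:
Bags: B1 = {1, 4, 6}  B2 = {1, 3, 6}  B3 = {4, 6, 7}  B4 = {1, 2, 6}  B5 = {4, 5, 6}
Tree: B1–B2, B1–B3, B2–B4, B1–B5
The largest bag has 3 vertices, giving width 2; this decomposition certifies tw(G) ≤ 2. For the lower bound, the 3 vertices {1, 2, 6} are pairwise adjacent, and any tree decomposition puts a clique entirely inside one bag — forcing width ≥ 2. Hence tw(G) = 2 exactly.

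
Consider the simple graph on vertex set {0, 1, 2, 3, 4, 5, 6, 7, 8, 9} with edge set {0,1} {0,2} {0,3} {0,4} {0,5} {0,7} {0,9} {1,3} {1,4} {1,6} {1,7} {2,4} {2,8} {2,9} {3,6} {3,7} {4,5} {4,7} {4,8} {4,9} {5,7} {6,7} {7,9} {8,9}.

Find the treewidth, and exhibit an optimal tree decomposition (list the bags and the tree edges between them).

Treewidth 3.
Bags: B1 = {0, 2, 4, 9}  B2 = {2, 4, 8, 9}  B3 = {0, 4, 7, 9}  B4 = {0, 1, 4, 7}  B5 = {0, 1, 3, 7}  B6 = {0, 4, 5, 7}  B7 = {1, 3, 6, 7}
Tree: B1–B2, B1–B3, B3–B4, B4–B5, B4–B6, B5–B7

Each bag holds 4 vertices, so the decomposition has width 3, which upper-bounds the treewidth. Conversely, {0, 1, 3, 7} is a clique of size 4, and the vertices of any clique must share a bag in every tree decomposition; so some bag has ≥ 4 vertices and tw(G) ≥ 3. Combining the bounds, tw(G) = 3.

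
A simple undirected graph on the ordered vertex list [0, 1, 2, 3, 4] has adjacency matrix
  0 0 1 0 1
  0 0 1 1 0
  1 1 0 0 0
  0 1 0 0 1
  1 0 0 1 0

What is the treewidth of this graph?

A width-2 tree decomposition is:
Bags: B1 = {0, 2, 4}  B2 = {1, 2, 4}  B3 = {1, 3, 4}
Tree: B1–B2, B2–B3
Each bag holds 3 vertices, so the decomposition has width 2, which upper-bounds the treewidth. The edges 4–0–2–1–3–4 form a cycle, so G is not a tree and its treewidth is at least 2. The upper and lower bounds meet at 2, so that is the treewidth.

2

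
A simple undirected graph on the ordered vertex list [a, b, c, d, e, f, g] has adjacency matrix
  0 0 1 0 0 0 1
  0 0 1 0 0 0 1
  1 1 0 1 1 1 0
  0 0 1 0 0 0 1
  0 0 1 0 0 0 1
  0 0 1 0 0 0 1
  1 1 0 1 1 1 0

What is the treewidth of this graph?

2

A width-2 tree decomposition is:
Bags: B1 = {b, c, g}  B2 = {c, f, g}  B3 = {c, d, g}  B4 = {a, c, g}  B5 = {c, e, g}
Tree: B1–B2, B2–B3, B3–B4, B4–B5
Every bag has size at most 3, so the width is 3 − 1 = 2 and tw(G) ≤ 2. For the lower bound, G contains the cycle c–b–g–f–c, so G is not a forest; only forests have treewidth ≤ 1, hence tw(G) ≥ 2. Therefore the treewidth is 2.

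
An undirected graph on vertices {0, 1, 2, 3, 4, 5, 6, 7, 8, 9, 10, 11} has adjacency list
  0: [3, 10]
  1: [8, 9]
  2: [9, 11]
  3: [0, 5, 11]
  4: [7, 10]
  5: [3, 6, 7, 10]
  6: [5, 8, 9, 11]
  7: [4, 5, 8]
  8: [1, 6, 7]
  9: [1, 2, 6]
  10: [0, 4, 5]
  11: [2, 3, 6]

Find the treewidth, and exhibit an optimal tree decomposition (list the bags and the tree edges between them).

Treewidth 3.
One such decomposition:
Bags: B1 = {0, 4, 7, 10}  B2 = {0, 5, 7, 10}  B3 = {0, 3, 5, 7}  B4 = {3, 5, 7, 8}  B5 = {3, 5, 6, 8}  B6 = {3, 6, 8, 11}  B7 = {1, 6, 8, 11}  B8 = {1, 6, 9, 11}  B9 = {1, 2, 9, 11}
Tree: B1–B2, B2–B3, B3–B4, B4–B5, B5–B6, B6–B7, B7–B8, B8–B9

Each bag holds 4 vertices, so the decomposition has width 3, which upper-bounds the treewidth. For the lower bound: the 4 vertex sets {0,4,10}, {7}, {5}, {3,6,8,11} are disjoint, each induces a connected subgraph, and every pair is joined by at least one edge of G. Contracting each set to a single vertex therefore yields K_{4} as a minor, and since treewidth is minor-monotone, tw(G) ≥ tw(K_{4}) = 3. Therefore the treewidth is 3.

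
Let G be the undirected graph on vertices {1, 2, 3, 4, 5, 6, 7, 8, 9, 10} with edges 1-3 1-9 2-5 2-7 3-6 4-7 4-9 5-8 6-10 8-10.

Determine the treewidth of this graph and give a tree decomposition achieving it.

Treewidth 2.
One such decomposition:
Bags: B1 = {4, 7, 9}  B2 = {2, 7, 9}  B3 = {2, 5, 9}  B4 = {5, 8, 9}  B5 = {8, 9, 10}  B6 = {6, 9, 10}  B7 = {3, 6, 9}  B8 = {1, 3, 9}
Tree: B1–B2, B2–B3, B3–B4, B4–B5, B5–B6, B6–B7, B7–B8

The largest bag has 3 vertices, giving width 2; this decomposition certifies tw(G) ≤ 2. The edges 9–4–7–2–5–8–10–6–3–1–9 form a cycle, so G is not a tree and its treewidth is at least 2. The upper and lower bounds meet at 2, so that is the treewidth.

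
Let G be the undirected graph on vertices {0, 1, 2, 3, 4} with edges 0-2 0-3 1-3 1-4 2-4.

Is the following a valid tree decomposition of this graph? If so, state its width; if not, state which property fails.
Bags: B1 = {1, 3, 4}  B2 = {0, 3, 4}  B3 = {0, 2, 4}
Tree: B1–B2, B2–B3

Yes; width 2.

Vertex coverage: the bags together contain {0, 1, 2, 3, 4}, the full vertex set. Edge coverage: each edge of G has both endpoints in at least one bag. Running intersection: for every vertex, the bags containing it form a connected subtree. All three properties hold, so this is a valid tree decomposition of width max|bag| − 1 = 2, and hence tw(G) ≤ 2.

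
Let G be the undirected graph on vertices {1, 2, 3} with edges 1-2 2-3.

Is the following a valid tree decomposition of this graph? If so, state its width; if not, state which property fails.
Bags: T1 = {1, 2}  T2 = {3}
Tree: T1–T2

A tree decomposition must satisfy three properties: every vertex lies in some bag; for every edge, both endpoints lie together in some bag; and for every vertex, the bags containing it form a connected subtree. Here edge (2,3) lies in no bag, so the decomposition is invalid.

No — edge (2,3) lies in no bag.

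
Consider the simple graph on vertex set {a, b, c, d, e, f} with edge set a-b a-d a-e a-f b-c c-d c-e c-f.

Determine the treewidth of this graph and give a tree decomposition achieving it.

The largest bag has 3 vertices, giving width 2; this decomposition certifies tw(G) ≤ 2. For the lower bound, G contains the cycle c–f–a–e–c, so G is not a forest; only forests have treewidth ≤ 1, hence tw(G) ≥ 2. Hence tw(G) = 2 exactly.

Treewidth 2.
One such decomposition:
Bags: B1 = {a, c, f}  B2 = {a, c, e}  B3 = {a, b, c}  B4 = {a, c, d}
Tree: B1–B2, B2–B3, B3–B4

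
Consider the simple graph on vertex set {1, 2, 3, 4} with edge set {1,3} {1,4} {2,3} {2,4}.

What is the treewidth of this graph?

2

A width-2 tree decomposition is:
Bags: B1 = {1, 2, 3}  B2 = {1, 2, 4}
Tree: B1–B2
Each bag holds 3 vertices, so the decomposition has width 2, which upper-bounds the treewidth. Since 1–3–2–4–1 is a cycle in G, G is not acyclic. Forests are exactly the graphs of treewidth ≤ 1, so tw(G) ≥ 2. Combining the bounds, tw(G) = 2.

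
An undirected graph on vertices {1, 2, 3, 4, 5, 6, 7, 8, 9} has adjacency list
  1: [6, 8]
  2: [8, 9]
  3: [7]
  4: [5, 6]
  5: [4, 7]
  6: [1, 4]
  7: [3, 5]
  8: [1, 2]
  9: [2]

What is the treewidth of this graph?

1

A width-1 tree decomposition is:
Bags: B1 = {3, 7}  B2 = {5, 7}  B3 = {4, 5}  B4 = {4, 6}  B5 = {1, 6}  B6 = {1, 8}  B7 = {2, 8}  B8 = {2, 9}
Tree: B1–B2, B2–B3, B3–B4, B4–B5, B5–B6, B6–B7, B7–B8
The largest bag has 2 vertices, giving width 1; this decomposition certifies tw(G) ≤ 1. Any graph with an edge has treewidth ≥ 1, and G has the edge 3–7. Combining the bounds, tw(G) = 1.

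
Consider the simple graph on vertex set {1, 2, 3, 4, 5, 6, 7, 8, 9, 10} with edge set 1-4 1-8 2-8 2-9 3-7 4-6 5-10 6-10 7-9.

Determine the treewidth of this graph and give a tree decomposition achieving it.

Treewidth 1.
One such decomposition:
Bags: B1 = {3, 7}  B2 = {7, 9}  B3 = {2, 9}  B4 = {2, 8}  B5 = {1, 8}  B6 = {1, 4}  B7 = {4, 6}  B8 = {6, 10}  B9 = {5, 10}
Tree: B1–B2, B2–B3, B3–B4, B4–B5, B5–B6, B6–B7, B7–B8, B8–B9

The largest bag has 2 vertices, giving width 1; this decomposition certifies tw(G) ≤ 1. Any graph with an edge has treewidth ≥ 1, and G has the edge 3–7. Combining the bounds, tw(G) = 1.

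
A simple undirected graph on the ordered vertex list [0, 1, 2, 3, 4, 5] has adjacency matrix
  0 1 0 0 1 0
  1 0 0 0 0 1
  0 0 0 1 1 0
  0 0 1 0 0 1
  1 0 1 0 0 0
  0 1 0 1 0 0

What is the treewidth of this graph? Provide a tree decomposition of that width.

Treewidth 2.
One optimal decomposition is:
Bags: B1 = {0, 1, 4}  B2 = {1, 2, 4}  B3 = {1, 2, 3}  B4 = {1, 3, 5}
Tree: B1–B2, B2–B3, B3–B4

Each bag holds 3 vertices, so the decomposition has width 2, which upper-bounds the treewidth. The edges 1–0–4–2–3–5–1 form a cycle, so G is not a tree and its treewidth is at least 2. Combining the bounds, tw(G) = 2.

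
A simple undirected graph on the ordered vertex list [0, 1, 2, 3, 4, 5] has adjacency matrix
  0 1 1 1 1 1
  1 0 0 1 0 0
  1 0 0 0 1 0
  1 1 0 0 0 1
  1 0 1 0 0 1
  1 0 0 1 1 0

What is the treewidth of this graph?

A width-2 tree decomposition is:
Bags: B1 = {0, 2, 4}  B2 = {0, 4, 5}  B3 = {0, 3, 5}  B4 = {0, 1, 3}
Tree: B1–B2, B2–B3, B3–B4
The largest bag has 3 vertices, giving width 2; this decomposition certifies tw(G) ≤ 2. For the lower bound, the 3 vertices {0, 2, 4} are pairwise adjacent, and any tree decomposition puts a clique entirely inside one bag — forcing width ≥ 2. Combining the bounds, tw(G) = 2.

2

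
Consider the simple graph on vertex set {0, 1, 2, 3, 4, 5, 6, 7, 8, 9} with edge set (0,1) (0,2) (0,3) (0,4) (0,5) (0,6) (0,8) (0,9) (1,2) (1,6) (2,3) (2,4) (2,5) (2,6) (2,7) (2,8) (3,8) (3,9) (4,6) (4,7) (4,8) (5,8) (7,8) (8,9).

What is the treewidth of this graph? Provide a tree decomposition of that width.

Treewidth 3.
Bags: B1 = {0, 3, 8, 9}  B2 = {0, 2, 3, 8}  B3 = {0, 2, 4, 8}  B4 = {2, 4, 7, 8}  B5 = {0, 2, 4, 6}  B6 = {0, 2, 5, 8}  B7 = {0, 1, 2, 6}
Tree: B1–B2, B2–B3, B3–B4, B3–B5, B3–B6, B5–B7

Every bag has size at most 4, so the width is 4 − 1 = 3 and tw(G) ≤ 3. On the other hand G contains the 4-clique {0, 3, 8, 9}. A clique must lie in a single bag of any decomposition, so no decomposition can have width below 3. The upper and lower bounds meet at 3, so that is the treewidth.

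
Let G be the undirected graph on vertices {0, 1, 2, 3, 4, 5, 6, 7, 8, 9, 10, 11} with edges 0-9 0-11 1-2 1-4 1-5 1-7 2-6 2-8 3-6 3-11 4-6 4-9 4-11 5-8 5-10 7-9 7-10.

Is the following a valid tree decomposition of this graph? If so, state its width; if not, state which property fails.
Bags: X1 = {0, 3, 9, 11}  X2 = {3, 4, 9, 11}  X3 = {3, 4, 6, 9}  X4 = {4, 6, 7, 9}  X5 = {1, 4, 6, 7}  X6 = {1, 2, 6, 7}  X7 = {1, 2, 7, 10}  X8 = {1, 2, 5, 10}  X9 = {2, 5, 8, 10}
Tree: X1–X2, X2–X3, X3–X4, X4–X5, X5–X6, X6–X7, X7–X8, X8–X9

Yes; width 3.

Vertex coverage: the bags together contain {0, 1, 2, 3, 4, 5, 6, 7, 8, 9, 10, 11}, the full vertex set. Edge coverage: each edge of G has both endpoints in at least one bag. Running intersection: for every vertex, the bags containing it form a connected subtree. All three properties hold, so this is a valid tree decomposition of width max|bag| − 1 = 3, and hence tw(G) ≤ 3.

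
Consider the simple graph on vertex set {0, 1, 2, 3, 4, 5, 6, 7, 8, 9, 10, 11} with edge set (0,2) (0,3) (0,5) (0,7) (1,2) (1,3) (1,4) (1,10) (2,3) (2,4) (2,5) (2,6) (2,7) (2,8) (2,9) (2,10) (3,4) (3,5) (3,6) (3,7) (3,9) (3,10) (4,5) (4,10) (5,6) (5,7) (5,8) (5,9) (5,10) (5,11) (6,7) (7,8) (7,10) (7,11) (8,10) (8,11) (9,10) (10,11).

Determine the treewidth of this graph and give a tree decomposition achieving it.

Each bag holds 5 vertices, so the decomposition has width 4, which upper-bounds the treewidth. For the lower bound, the 5 vertices {2, 5, 7, 8, 10} are pairwise adjacent, and any tree decomposition puts a clique entirely inside one bag — forcing width ≥ 4. Combining the bounds, tw(G) = 4.

Treewidth 4.
Bags: B1 = {2, 3, 4, 5, 10}  B2 = {2, 3, 5, 7, 10}  B3 = {2, 5, 7, 8, 10}  B4 = {5, 7, 8, 10, 11}  B5 = {1, 2, 3, 4, 10}  B6 = {2, 3, 5, 6, 7}  B7 = {2, 3, 5, 9, 10}  B8 = {0, 2, 3, 5, 7}
Tree: B1–B2, B2–B3, B3–B4, B1–B5, B2–B6, B1–B7, B2–B8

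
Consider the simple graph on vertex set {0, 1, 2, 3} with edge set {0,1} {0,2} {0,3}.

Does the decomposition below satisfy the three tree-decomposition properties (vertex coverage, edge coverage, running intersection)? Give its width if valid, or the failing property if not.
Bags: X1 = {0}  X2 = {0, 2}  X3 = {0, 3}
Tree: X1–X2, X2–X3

No — vertex 1 appears in no bag.

A tree decomposition must satisfy three properties: every vertex lies in some bag; for every edge, both endpoints lie together in some bag; and for every vertex, the bags containing it form a connected subtree. Here vertex 1 appears in no bag, so the decomposition is invalid.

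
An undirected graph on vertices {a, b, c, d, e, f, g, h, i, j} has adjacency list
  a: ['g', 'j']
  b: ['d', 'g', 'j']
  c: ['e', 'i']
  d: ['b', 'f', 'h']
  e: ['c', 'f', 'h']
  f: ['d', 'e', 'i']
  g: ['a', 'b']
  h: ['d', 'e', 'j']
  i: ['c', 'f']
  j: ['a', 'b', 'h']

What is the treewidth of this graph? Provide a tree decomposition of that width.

Each bag holds 3 vertices, so the decomposition has width 2, which upper-bounds the treewidth. Since c–i–f–e–c is a cycle in G, G is not acyclic. Forests are exactly the graphs of treewidth ≤ 1, so tw(G) ≥ 2. The upper and lower bounds meet at 2, so that is the treewidth.

Treewidth 2.
One such decomposition:
Bags: B1 = {c, e, i}  B2 = {e, f, i}  B3 = {e, f, h}  B4 = {d, f, h}  B5 = {d, h, j}  B6 = {b, d, j}  B7 = {a, b, j}  B8 = {a, b, g}
Tree: B1–B2, B2–B3, B3–B4, B4–B5, B5–B6, B6–B7, B7–B8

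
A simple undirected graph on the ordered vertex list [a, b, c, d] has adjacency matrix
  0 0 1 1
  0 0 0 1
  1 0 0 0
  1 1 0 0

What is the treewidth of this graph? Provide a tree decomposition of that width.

Each bag holds 2 vertices, so the decomposition has width 1, which upper-bounds the treewidth. Any graph with an edge has treewidth ≥ 1, and G has the edge b–d. Combining the bounds, tw(G) = 1.

Treewidth 1.
Bags: B1 = {b, d}  B2 = {a, d}  B3 = {a, c}
Tree: B1–B2, B2–B3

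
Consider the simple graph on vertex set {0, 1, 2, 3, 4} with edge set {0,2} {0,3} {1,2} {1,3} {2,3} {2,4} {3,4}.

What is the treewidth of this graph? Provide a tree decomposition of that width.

Treewidth 2.
One such decomposition:
Bags: B1 = {0, 2, 3}  B2 = {1, 2, 3}  B3 = {2, 3, 4}
Tree: B1–B2, B1–B3

Each bag holds 3 vertices, so the decomposition has width 2, which upper-bounds the treewidth. Conversely, {0, 2, 3} is a clique of size 3, and the vertices of any clique must share a bag in every tree decomposition; so some bag has ≥ 3 vertices and tw(G) ≥ 2. Hence tw(G) = 2 exactly.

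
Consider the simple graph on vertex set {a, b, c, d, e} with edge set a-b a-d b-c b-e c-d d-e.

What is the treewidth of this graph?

2

A width-2 tree decomposition is:
Bags: B1 = {b, c, d}  B2 = {a, b, d}  B3 = {b, d, e}
Tree: B1–B2, B2–B3
Every bag has size at most 3, so the width is 3 − 1 = 2 and tw(G) ≤ 2. For the lower bound, G contains the cycle d–c–b–a–d, so G is not a forest; only forests have treewidth ≤ 1, hence tw(G) ≥ 2. Hence tw(G) = 2 exactly.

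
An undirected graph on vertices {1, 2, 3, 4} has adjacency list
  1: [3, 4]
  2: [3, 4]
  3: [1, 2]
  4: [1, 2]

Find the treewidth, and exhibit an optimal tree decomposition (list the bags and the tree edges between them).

Treewidth 2.
One optimal decomposition is:
Bags: B1 = {1, 3, 4}  B2 = {2, 3, 4}
Tree: B1–B2

Each bag holds 3 vertices, so the decomposition has width 2, which upper-bounds the treewidth. The edges 3–1–4–2–3 form a cycle, so G is not a tree and its treewidth is at least 2. Hence tw(G) = 2 exactly.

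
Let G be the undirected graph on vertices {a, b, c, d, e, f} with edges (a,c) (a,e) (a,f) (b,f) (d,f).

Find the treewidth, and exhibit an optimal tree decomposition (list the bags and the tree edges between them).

Treewidth 1.
Bags: B1 = {a, f}  B2 = {b, f}  B3 = {a, e}  B4 = {a, c}  B5 = {d, f}
Tree: B1–B2, B1–B3, B1–B4, B2–B5

Each bag holds 2 vertices, so the decomposition has width 1, which upper-bounds the treewidth. Any graph with an edge has treewidth ≥ 1, and G has the edge a–f. The upper and lower bounds meet at 1, so that is the treewidth.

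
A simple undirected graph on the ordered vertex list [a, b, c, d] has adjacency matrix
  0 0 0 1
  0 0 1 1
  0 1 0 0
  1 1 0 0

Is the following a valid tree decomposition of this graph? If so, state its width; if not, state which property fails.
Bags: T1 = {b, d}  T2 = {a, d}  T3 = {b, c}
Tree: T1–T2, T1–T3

Every vertex of G appears in some bag (union = {a, b, c, d}); every edge is covered by a bag; and for each vertex v the set of bags containing v is connected in the bag tree. The decomposition is therefore valid. The largest bag has 2 vertices, so the width is 1.

Yes; width 1.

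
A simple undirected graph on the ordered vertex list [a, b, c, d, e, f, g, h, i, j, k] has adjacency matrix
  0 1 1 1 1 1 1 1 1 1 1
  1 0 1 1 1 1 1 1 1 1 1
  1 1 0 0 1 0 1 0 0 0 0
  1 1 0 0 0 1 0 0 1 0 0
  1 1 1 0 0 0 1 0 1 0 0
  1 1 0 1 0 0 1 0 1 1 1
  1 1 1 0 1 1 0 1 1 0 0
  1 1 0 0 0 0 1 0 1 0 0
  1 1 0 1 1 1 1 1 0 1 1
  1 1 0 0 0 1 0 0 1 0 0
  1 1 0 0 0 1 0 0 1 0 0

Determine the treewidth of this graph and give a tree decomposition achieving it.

Treewidth 4.
One such decomposition:
Bags: B1 = {a, b, g, h, i}  B2 = {a, b, f, g, i}  B3 = {a, b, e, g, i}  B4 = {a, b, f, i, k}  B5 = {a, b, f, i, j}  B6 = {a, b, c, e, g}  B7 = {a, b, d, f, i}
Tree: B1–B2, B2–B3, B2–B4, B4–B5, B3–B6, B4–B7

Each bag holds 5 vertices, so the decomposition has width 4, which upper-bounds the treewidth. For the lower bound, the 5 vertices {a, b, c, e, g} are pairwise adjacent, and any tree decomposition puts a clique entirely inside one bag — forcing width ≥ 4. Therefore the treewidth is 4.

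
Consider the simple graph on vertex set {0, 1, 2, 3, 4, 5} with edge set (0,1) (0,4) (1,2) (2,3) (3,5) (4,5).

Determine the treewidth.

A width-2 tree decomposition is:
Bags: B1 = {0, 1, 4}  B2 = {1, 4, 5}  B3 = {1, 3, 5}  B4 = {1, 2, 3}
Tree: B1–B2, B2–B3, B3–B4
Each bag holds 3 vertices, so the decomposition has width 2, which upper-bounds the treewidth. Since 1–0–4–5–3–2–1 is a cycle in G, G is not acyclic. Forests are exactly the graphs of treewidth ≤ 1, so tw(G) ≥ 2. Hence tw(G) = 2 exactly.

2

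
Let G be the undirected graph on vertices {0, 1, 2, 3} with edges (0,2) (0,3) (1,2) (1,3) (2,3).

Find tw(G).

A width-2 tree decomposition is:
Bags: B1 = {0, 2, 3}  B2 = {1, 2, 3}
Tree: B1–B2
Every bag has size at most 3, so the width is 3 − 1 = 2 and tw(G) ≤ 2. For the lower bound, the 3 vertices {0, 2, 3} are pairwise adjacent, and any tree decomposition puts a clique entirely inside one bag — forcing width ≥ 2. Therefore the treewidth is 2.

2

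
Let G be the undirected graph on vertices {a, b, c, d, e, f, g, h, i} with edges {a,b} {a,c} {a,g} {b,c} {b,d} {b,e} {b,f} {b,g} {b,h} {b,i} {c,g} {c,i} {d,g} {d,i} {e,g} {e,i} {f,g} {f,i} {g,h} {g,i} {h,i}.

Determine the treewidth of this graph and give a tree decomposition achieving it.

The largest bag has 4 vertices, giving width 3; this decomposition certifies tw(G) ≤ 3. Conversely, {a, b, c, g} is a clique of size 4, and the vertices of any clique must share a bag in every tree decomposition; so some bag has ≥ 4 vertices and tw(G) ≥ 3. Hence tw(G) = 3 exactly.

Treewidth 3.
One such decomposition:
Bags: B1 = {b, c, g, i}  B2 = {b, d, g, i}  B3 = {b, e, g, i}  B4 = {a, b, c, g}  B5 = {b, f, g, i}  B6 = {b, g, h, i}
Tree: B1–B2, B1–B3, B1–B4, B1–B5, B2–B6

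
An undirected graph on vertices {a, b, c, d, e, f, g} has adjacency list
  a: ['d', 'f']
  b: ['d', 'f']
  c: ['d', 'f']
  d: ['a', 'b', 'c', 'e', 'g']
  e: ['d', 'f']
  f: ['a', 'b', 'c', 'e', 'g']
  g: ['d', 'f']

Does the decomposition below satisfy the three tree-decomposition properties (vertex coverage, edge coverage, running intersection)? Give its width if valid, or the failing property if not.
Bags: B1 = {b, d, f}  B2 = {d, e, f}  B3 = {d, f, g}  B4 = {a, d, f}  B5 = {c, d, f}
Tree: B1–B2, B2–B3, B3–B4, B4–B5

Checking the three conditions: (i) the bags cover all of {a, b, c, d, e, f, g}; (ii) for each edge, some bag contains both endpoints; (iii) the bags containing any fixed vertex form a subtree. All hold, so the decomposition is valid with width 3 − 1 = 2.

Yes; width 2.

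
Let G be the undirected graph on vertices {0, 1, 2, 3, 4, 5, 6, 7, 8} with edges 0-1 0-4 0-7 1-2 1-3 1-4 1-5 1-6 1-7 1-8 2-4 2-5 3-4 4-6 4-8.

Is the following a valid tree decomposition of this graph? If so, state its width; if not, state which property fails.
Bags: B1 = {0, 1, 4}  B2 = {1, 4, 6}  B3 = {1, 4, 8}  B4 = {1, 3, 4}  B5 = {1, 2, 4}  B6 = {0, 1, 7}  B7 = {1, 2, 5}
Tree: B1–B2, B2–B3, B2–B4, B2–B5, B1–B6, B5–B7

Every vertex of G appears in some bag (union = {0, 1, 2, 3, 4, 5, 6, 7, 8}); every edge is covered by a bag; and for each vertex v the set of bags containing v is connected in the bag tree. The decomposition is therefore valid. The largest bag has 3 vertices, so the width is 2.

Yes; width 2.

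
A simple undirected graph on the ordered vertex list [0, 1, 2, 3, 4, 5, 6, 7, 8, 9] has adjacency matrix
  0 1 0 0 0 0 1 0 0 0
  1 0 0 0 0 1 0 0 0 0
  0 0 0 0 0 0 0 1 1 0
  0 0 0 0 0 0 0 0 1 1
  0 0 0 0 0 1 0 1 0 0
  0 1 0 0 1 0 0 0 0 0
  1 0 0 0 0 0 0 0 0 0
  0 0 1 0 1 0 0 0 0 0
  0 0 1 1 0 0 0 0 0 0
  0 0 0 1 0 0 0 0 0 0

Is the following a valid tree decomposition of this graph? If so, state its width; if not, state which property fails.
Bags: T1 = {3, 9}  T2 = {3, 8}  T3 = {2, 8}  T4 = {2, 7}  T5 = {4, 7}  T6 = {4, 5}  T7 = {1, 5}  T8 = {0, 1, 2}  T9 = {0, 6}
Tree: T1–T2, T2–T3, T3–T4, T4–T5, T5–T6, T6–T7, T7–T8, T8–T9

No — bags containing vertex 2 are not connected in the tree.

A tree decomposition must satisfy three properties: every vertex lies in some bag; for every edge, both endpoints lie together in some bag; and for every vertex, the bags containing it form a connected subtree. Here bags containing vertex 2 are not connected in the tree, so the decomposition is invalid.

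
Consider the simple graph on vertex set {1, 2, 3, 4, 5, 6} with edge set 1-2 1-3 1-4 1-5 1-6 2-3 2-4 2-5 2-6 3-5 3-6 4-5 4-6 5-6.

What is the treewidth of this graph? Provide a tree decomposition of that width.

The largest bag has 5 vertices, giving width 4; this decomposition certifies tw(G) ≤ 4. On the other hand G contains the 5-clique {1, 2, 3, 5, 6}. A clique must lie in a single bag of any decomposition, so no decomposition can have width below 4. The upper and lower bounds meet at 4, so that is the treewidth.

Treewidth 4.
One optimal decomposition is:
Bags: B1 = {1, 2, 4, 5, 6}  B2 = {1, 2, 3, 5, 6}
Tree: B1–B2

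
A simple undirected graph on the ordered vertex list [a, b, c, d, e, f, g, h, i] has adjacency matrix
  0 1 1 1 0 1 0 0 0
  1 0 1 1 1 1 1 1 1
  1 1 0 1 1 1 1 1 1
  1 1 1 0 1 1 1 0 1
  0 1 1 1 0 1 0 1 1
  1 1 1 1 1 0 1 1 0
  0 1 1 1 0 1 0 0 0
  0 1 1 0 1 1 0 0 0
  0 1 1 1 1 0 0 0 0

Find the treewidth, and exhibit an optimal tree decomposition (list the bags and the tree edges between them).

Every bag has size at most 5, so the width is 5 − 1 = 4 and tw(G) ≤ 4. Conversely, {b, c, d, f, g} is a clique of size 5, and the vertices of any clique must share a bag in every tree decomposition; so some bag has ≥ 5 vertices and tw(G) ≥ 4. Combining the bounds, tw(G) = 4.

Treewidth 4.
One optimal decomposition is:
Bags: B1 = {b, c, d, f, g}  B2 = {b, c, d, e, f}  B3 = {b, c, d, e, i}  B4 = {b, c, e, f, h}  B5 = {a, b, c, d, f}
Tree: B1–B2, B2–B3, B2–B4, B2–B5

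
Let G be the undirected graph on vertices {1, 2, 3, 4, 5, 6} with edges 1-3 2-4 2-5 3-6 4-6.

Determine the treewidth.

A width-1 tree decomposition is:
Bags: B1 = {1, 3}  B2 = {3, 6}  B3 = {4, 6}  B4 = {2, 4}  B5 = {2, 5}
Tree: B1–B2, B2–B3, B3–B4, B4–B5
Each bag holds 2 vertices, so the decomposition has width 1, which upper-bounds the treewidth. Since G has at least one edge (e.g. 1–3), it is not an edgeless graph, so tw(G) ≥ 1. The upper and lower bounds meet at 1, so that is the treewidth.

1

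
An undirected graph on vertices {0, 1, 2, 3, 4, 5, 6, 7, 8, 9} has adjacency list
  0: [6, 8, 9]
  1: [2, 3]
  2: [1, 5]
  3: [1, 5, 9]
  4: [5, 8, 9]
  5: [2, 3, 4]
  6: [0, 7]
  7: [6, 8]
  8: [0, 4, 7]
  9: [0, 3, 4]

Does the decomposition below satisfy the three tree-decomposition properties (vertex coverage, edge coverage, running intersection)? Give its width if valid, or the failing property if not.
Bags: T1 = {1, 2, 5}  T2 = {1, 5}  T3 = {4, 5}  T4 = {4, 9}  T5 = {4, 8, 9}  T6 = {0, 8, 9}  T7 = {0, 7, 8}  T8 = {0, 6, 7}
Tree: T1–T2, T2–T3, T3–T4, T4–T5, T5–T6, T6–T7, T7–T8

No — vertex 3 appears in no bag.

A tree decomposition must satisfy three properties: every vertex lies in some bag; for every edge, both endpoints lie together in some bag; and for every vertex, the bags containing it form a connected subtree. Here vertex 3 appears in no bag, so the decomposition is invalid.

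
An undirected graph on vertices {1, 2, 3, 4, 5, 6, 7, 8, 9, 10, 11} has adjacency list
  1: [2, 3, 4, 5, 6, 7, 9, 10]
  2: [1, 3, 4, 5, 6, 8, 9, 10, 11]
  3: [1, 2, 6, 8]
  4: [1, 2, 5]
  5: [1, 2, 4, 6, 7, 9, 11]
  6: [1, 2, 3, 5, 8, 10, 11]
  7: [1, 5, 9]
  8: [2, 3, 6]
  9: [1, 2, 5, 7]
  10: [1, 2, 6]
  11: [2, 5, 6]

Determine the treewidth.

A width-3 tree decomposition is:
Bags: B1 = {1, 2, 5, 6}  B2 = {2, 5, 6, 11}  B3 = {1, 2, 5, 9}  B4 = {1, 2, 3, 6}  B5 = {1, 2, 6, 10}  B6 = {1, 2, 4, 5}  B7 = {2, 3, 6, 8}  B8 = {1, 5, 7, 9}
Tree: B1–B2, B1–B3, B1–B4, B1–B5, B3–B6, B4–B7, B3–B8
The largest bag has 4 vertices, giving width 3; this decomposition certifies tw(G) ≤ 3. For the lower bound, the 4 vertices {2, 3, 6, 8} are pairwise adjacent, and any tree decomposition puts a clique entirely inside one bag — forcing width ≥ 3. Hence tw(G) = 3 exactly.

3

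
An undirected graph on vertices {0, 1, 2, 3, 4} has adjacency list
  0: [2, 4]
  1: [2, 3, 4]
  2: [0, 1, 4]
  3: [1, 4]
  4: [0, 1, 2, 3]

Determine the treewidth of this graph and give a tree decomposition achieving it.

Treewidth 2.
Bags: B1 = {1, 2, 4}  B2 = {1, 3, 4}  B3 = {0, 2, 4}
Tree: B1–B2, B1–B3

The largest bag has 3 vertices, giving width 2; this decomposition certifies tw(G) ≤ 2. Conversely, {0, 2, 4} is a clique of size 3, and the vertices of any clique must share a bag in every tree decomposition; so some bag has ≥ 3 vertices and tw(G) ≥ 2. Combining the bounds, tw(G) = 2.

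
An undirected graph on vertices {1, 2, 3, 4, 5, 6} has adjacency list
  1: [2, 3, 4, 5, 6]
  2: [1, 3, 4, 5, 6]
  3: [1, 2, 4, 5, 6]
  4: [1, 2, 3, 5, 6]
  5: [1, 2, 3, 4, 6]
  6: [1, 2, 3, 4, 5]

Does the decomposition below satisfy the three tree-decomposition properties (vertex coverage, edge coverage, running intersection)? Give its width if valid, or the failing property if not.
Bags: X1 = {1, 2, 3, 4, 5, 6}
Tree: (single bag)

Checking the three conditions: (i) the bags cover all of {1, 2, 3, 4, 5, 6}; (ii) for each edge, some bag contains both endpoints; (iii) the bags containing any fixed vertex form a subtree. All hold, so the decomposition is valid with width 6 − 1 = 5.

Yes; width 5.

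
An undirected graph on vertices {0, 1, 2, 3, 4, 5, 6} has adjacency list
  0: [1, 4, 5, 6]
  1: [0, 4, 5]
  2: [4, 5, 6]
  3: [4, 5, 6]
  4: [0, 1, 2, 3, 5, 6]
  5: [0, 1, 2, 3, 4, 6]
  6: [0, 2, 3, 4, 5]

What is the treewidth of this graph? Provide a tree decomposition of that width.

Treewidth 3.
One such decomposition:
Bags: B1 = {0, 4, 5, 6}  B2 = {0, 1, 4, 5}  B3 = {2, 4, 5, 6}  B4 = {3, 4, 5, 6}
Tree: B1–B2, B1–B3, B1–B4

The largest bag has 4 vertices, giving width 3; this decomposition certifies tw(G) ≤ 3. For the lower bound, the 4 vertices {0, 1, 4, 5} are pairwise adjacent, and any tree decomposition puts a clique entirely inside one bag — forcing width ≥ 3. The upper and lower bounds meet at 3, so that is the treewidth.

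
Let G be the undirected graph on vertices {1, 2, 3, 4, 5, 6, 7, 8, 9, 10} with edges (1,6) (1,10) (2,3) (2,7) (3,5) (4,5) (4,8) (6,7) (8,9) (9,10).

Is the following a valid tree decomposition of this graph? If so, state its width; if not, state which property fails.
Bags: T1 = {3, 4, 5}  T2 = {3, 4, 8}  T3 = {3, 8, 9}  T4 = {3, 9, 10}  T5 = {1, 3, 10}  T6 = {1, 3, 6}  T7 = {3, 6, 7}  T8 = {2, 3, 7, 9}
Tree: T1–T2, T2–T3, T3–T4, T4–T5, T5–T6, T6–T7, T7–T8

No — bags containing vertex 9 are not connected in the tree.

A tree decomposition must satisfy three properties: every vertex lies in some bag; for every edge, both endpoints lie together in some bag; and for every vertex, the bags containing it form a connected subtree. Here bags containing vertex 9 are not connected in the tree, so the decomposition is invalid.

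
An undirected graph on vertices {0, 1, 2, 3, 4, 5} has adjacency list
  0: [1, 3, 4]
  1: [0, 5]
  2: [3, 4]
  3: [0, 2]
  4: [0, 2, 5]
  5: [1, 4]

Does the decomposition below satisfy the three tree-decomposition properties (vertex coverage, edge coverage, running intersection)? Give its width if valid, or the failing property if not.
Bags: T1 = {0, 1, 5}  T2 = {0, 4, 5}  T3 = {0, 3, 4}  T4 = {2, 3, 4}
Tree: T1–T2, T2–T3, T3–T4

Yes; width 2.

Every vertex of G appears in some bag (union = {0, 1, 2, 3, 4, 5}); every edge is covered by a bag; and for each vertex v the set of bags containing v is connected in the bag tree. The decomposition is therefore valid. The largest bag has 3 vertices, so the width is 2.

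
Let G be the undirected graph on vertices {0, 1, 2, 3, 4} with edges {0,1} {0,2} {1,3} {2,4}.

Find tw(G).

1

A width-1 tree decomposition is:
Bags: B1 = {2, 4}  B2 = {0, 2}  B3 = {0, 1}  B4 = {1, 3}
Tree: B1–B2, B2–B3, B3–B4
Each bag holds 2 vertices, so the decomposition has width 1, which upper-bounds the treewidth. G has an edge, so its treewidth is at least 1. The upper and lower bounds meet at 1, so that is the treewidth.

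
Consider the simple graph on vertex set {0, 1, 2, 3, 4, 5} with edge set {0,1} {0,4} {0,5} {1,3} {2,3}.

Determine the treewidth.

1

A width-1 tree decomposition is:
Bags: B1 = {1, 3}  B2 = {0, 1}  B3 = {0, 5}  B4 = {2, 3}  B5 = {0, 4}
Tree: B1–B2, B2–B3, B1–B4, B3–B5
The largest bag has 2 vertices, giving width 1; this decomposition certifies tw(G) ≤ 1. Any graph with an edge has treewidth ≥ 1, and G has the edge 3–1. The upper and lower bounds meet at 1, so that is the treewidth.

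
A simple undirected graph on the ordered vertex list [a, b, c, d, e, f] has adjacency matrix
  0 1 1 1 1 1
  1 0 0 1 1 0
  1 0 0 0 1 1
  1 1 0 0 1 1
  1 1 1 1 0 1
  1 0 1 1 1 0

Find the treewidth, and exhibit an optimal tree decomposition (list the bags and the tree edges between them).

Each bag holds 4 vertices, so the decomposition has width 3, which upper-bounds the treewidth. For the lower bound, the 4 vertices {a, d, e, f} are pairwise adjacent, and any tree decomposition puts a clique entirely inside one bag — forcing width ≥ 3. Hence tw(G) = 3 exactly.

Treewidth 3.
One optimal decomposition is:
Bags: B1 = {a, d, e, f}  B2 = {a, b, d, e}  B3 = {a, c, e, f}
Tree: B1–B2, B1–B3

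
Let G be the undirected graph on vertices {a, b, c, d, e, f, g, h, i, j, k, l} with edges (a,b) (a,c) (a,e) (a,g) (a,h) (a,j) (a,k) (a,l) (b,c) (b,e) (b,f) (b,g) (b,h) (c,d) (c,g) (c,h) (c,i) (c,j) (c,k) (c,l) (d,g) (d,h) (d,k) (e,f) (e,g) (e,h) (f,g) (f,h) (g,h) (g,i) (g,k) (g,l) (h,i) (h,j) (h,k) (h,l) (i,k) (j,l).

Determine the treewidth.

4

A width-4 tree decomposition is:
Bags: B1 = {a, b, c, g, h}  B2 = {a, c, g, h, l}  B3 = {a, c, g, h, k}  B4 = {c, d, g, h, k}  B5 = {c, g, h, i, k}  B6 = {a, b, e, g, h}  B7 = {a, c, h, j, l}  B8 = {b, e, f, g, h}
Tree: B1–B2, B2–B3, B3–B4, B4–B5, B1–B6, B2–B7, B6–B8
Every bag has size at most 5, so the width is 5 − 1 = 4 and tw(G) ≤ 4. On the other hand G contains the 5-clique {a, b, e, g, h}. A clique must lie in a single bag of any decomposition, so no decomposition can have width below 4. Therefore the treewidth is 4.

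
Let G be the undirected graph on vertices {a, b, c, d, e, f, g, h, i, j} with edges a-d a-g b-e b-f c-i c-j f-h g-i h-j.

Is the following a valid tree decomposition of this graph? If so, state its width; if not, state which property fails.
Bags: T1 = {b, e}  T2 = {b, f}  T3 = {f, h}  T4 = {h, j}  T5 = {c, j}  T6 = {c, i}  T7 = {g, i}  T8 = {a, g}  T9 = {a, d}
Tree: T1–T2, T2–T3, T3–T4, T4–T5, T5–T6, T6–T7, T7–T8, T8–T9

Yes; width 1.

Vertex coverage: the bags together contain {a, b, c, d, e, f, g, h, i, j}, the full vertex set. Edge coverage: each edge of G has both endpoints in at least one bag. Running intersection: for every vertex, the bags containing it form a connected subtree. All three properties hold, so this is a valid tree decomposition of width max|bag| − 1 = 1, and hence tw(G) ≤ 1.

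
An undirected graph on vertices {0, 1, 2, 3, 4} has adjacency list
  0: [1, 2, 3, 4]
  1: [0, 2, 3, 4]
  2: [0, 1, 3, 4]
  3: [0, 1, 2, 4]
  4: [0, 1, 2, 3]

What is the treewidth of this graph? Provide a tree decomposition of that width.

A single bag containing all 5 vertices is trivially a valid decomposition of width 4. Conversely, {0, 1, 2, 3, 4} is a clique of size 5, and the vertices of any clique must share a bag in every tree decomposition; so some bag has ≥ 5 vertices and tw(G) ≥ 4. Hence tw(G) = 4 exactly.

Treewidth 4.
Bags: B1 = {0, 1, 2, 3, 4}
Tree: (single bag)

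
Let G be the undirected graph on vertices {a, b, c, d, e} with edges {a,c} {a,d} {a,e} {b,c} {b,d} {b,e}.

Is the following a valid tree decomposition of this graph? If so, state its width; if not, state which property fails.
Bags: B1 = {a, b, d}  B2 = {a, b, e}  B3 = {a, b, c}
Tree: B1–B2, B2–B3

Checking the three conditions: (i) the bags cover all of {a, b, c, d, e}; (ii) for each edge, some bag contains both endpoints; (iii) the bags containing any fixed vertex form a subtree. All hold, so the decomposition is valid with width 3 − 1 = 2.

Yes; width 2.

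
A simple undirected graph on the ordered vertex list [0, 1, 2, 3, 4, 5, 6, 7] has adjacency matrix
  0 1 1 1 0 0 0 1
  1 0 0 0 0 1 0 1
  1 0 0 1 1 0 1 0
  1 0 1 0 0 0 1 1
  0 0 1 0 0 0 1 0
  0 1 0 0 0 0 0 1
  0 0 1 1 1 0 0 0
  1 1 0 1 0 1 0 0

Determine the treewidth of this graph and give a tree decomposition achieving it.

Treewidth 2.
One such decomposition:
Bags: B1 = {2, 3, 6}  B2 = {2, 4, 6}  B3 = {0, 2, 3}  B4 = {0, 3, 7}  B5 = {0, 1, 7}  B6 = {1, 5, 7}
Tree: B1–B2, B1–B3, B3–B4, B4–B5, B5–B6

Each bag holds 3 vertices, so the decomposition has width 2, which upper-bounds the treewidth. Conversely, {0, 1, 7} is a clique of size 3, and the vertices of any clique must share a bag in every tree decomposition; so some bag has ≥ 3 vertices and tw(G) ≥ 2. Combining the bounds, tw(G) = 2.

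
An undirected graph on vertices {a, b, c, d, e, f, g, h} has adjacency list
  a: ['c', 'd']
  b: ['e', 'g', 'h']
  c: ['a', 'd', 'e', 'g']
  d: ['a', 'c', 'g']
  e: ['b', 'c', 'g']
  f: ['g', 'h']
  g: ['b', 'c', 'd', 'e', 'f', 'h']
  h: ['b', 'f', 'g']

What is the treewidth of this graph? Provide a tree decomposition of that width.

Treewidth 2.
One such decomposition:
Bags: B1 = {b, e, g}  B2 = {b, g, h}  B3 = {f, g, h}  B4 = {c, e, g}  B5 = {c, d, g}  B6 = {a, c, d}
Tree: B1–B2, B2–B3, B1–B4, B4–B5, B5–B6

The largest bag has 3 vertices, giving width 2; this decomposition certifies tw(G) ≤ 2. For the lower bound, the 3 vertices {c, d, g} are pairwise adjacent, and any tree decomposition puts a clique entirely inside one bag — forcing width ≥ 2. Hence tw(G) = 2 exactly.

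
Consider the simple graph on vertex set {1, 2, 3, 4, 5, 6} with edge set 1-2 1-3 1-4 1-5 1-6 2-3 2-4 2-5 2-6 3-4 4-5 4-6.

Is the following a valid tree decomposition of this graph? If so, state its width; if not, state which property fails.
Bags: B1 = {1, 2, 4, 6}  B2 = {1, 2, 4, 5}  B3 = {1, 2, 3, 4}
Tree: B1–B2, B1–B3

Every vertex of G appears in some bag (union = {1, 2, 3, 4, 5, 6}); every edge is covered by a bag; and for each vertex v the set of bags containing v is connected in the bag tree. The decomposition is therefore valid. The largest bag has 4 vertices, so the width is 3.

Yes; width 3.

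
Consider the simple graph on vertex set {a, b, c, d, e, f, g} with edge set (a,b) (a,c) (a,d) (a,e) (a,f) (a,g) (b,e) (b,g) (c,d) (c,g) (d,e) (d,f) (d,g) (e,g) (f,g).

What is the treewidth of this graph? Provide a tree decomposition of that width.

Every bag has size at most 4, so the width is 4 − 1 = 3 and tw(G) ≤ 3. For the lower bound, the 4 vertices {a, d, e, g} are pairwise adjacent, and any tree decomposition puts a clique entirely inside one bag — forcing width ≥ 3. Hence tw(G) = 3 exactly.

Treewidth 3.
Bags: B1 = {a, c, d, g}  B2 = {a, d, f, g}  B3 = {a, d, e, g}  B4 = {a, b, e, g}
Tree: B1–B2, B1–B3, B3–B4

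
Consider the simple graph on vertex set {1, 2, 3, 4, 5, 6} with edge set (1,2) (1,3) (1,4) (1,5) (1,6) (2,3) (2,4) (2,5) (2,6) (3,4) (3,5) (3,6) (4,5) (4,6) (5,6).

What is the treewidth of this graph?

5

A width-5 tree decomposition is:
Bags: B1 = {1, 2, 3, 4, 5, 6}
Tree: (single bag)
With just one bag of size 6, the width is 6 − 1 = 5, so tw(G) ≤ 5. On the other hand G contains the 6-clique {1, 2, 3, 4, 5, 6}. A clique must lie in a single bag of any decomposition, so no decomposition can have width below 5. Hence tw(G) = 5 exactly.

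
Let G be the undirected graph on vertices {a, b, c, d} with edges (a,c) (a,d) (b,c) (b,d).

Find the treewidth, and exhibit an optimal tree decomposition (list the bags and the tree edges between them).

Treewidth 2.
One optimal decomposition is:
Bags: B1 = {a, b, d}  B2 = {a, b, c}
Tree: B1–B2

The largest bag has 3 vertices, giving width 2; this decomposition certifies tw(G) ≤ 2. Since a–d–b–c–a is a cycle in G, G is not acyclic. Forests are exactly the graphs of treewidth ≤ 1, so tw(G) ≥ 2. The upper and lower bounds meet at 2, so that is the treewidth.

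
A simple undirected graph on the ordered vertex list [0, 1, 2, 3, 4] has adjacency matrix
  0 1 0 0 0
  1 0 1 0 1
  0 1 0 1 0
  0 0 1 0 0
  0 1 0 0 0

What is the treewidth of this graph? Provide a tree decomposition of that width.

Each bag holds 2 vertices, so the decomposition has width 1, which upper-bounds the treewidth. G has an edge, so its treewidth is at least 1. Hence tw(G) = 1 exactly.

Treewidth 1.
One optimal decomposition is:
Bags: B1 = {0, 1}  B2 = {1, 2}  B3 = {2, 3}  B4 = {1, 4}
Tree: B1–B2, B2–B3, B1–B4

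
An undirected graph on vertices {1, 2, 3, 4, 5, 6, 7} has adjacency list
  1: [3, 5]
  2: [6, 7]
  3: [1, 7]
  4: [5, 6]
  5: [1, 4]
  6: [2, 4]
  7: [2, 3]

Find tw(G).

2

A width-2 tree decomposition is:
Bags: B1 = {4, 5, 6}  B2 = {2, 5, 6}  B3 = {2, 5, 7}  B4 = {3, 5, 7}  B5 = {1, 3, 5}
Tree: B1–B2, B2–B3, B3–B4, B4–B5
The largest bag has 3 vertices, giving width 2; this decomposition certifies tw(G) ≤ 2. For the lower bound, G contains the cycle 5–4–6–2–7–3–1–5, so G is not a forest; only forests have treewidth ≤ 1, hence tw(G) ≥ 2. The upper and lower bounds meet at 2, so that is the treewidth.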